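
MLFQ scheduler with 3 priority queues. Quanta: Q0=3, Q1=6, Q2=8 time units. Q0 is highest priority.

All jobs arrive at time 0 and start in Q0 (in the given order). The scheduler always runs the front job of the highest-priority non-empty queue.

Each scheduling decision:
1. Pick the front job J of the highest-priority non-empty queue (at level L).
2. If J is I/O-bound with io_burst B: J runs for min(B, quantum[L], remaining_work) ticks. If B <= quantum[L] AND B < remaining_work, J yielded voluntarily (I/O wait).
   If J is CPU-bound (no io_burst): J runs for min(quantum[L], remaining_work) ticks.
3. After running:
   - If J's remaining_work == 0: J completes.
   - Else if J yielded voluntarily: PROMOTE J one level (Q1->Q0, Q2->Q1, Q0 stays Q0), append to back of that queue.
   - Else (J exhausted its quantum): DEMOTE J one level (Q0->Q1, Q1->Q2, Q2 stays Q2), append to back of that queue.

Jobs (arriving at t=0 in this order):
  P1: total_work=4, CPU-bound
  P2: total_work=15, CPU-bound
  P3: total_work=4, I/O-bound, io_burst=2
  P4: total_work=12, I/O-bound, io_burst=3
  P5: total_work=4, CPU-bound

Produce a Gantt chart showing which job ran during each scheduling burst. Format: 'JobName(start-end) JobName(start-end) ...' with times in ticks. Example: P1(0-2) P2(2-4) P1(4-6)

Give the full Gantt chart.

t=0-3: P1@Q0 runs 3, rem=1, quantum used, demote→Q1. Q0=[P2,P3,P4,P5] Q1=[P1] Q2=[]
t=3-6: P2@Q0 runs 3, rem=12, quantum used, demote→Q1. Q0=[P3,P4,P5] Q1=[P1,P2] Q2=[]
t=6-8: P3@Q0 runs 2, rem=2, I/O yield, promote→Q0. Q0=[P4,P5,P3] Q1=[P1,P2] Q2=[]
t=8-11: P4@Q0 runs 3, rem=9, I/O yield, promote→Q0. Q0=[P5,P3,P4] Q1=[P1,P2] Q2=[]
t=11-14: P5@Q0 runs 3, rem=1, quantum used, demote→Q1. Q0=[P3,P4] Q1=[P1,P2,P5] Q2=[]
t=14-16: P3@Q0 runs 2, rem=0, completes. Q0=[P4] Q1=[P1,P2,P5] Q2=[]
t=16-19: P4@Q0 runs 3, rem=6, I/O yield, promote→Q0. Q0=[P4] Q1=[P1,P2,P5] Q2=[]
t=19-22: P4@Q0 runs 3, rem=3, I/O yield, promote→Q0. Q0=[P4] Q1=[P1,P2,P5] Q2=[]
t=22-25: P4@Q0 runs 3, rem=0, completes. Q0=[] Q1=[P1,P2,P5] Q2=[]
t=25-26: P1@Q1 runs 1, rem=0, completes. Q0=[] Q1=[P2,P5] Q2=[]
t=26-32: P2@Q1 runs 6, rem=6, quantum used, demote→Q2. Q0=[] Q1=[P5] Q2=[P2]
t=32-33: P5@Q1 runs 1, rem=0, completes. Q0=[] Q1=[] Q2=[P2]
t=33-39: P2@Q2 runs 6, rem=0, completes. Q0=[] Q1=[] Q2=[]

Answer: P1(0-3) P2(3-6) P3(6-8) P4(8-11) P5(11-14) P3(14-16) P4(16-19) P4(19-22) P4(22-25) P1(25-26) P2(26-32) P5(32-33) P2(33-39)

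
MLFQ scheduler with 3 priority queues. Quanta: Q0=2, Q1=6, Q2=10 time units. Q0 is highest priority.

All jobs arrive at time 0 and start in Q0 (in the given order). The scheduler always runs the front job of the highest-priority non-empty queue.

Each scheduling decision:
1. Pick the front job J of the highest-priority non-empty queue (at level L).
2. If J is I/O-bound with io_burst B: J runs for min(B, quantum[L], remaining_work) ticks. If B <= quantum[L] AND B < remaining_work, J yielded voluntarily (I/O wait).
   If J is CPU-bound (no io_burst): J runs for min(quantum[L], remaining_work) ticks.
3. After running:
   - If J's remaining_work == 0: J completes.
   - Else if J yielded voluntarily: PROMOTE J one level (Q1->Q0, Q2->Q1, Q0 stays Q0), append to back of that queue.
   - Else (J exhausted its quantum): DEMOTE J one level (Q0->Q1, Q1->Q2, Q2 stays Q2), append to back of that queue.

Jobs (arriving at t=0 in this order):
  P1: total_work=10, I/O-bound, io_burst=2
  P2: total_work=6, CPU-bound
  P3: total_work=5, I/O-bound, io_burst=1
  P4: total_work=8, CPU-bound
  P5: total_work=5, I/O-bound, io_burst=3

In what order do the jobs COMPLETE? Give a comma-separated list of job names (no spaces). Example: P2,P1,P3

t=0-2: P1@Q0 runs 2, rem=8, I/O yield, promote→Q0. Q0=[P2,P3,P4,P5,P1] Q1=[] Q2=[]
t=2-4: P2@Q0 runs 2, rem=4, quantum used, demote→Q1. Q0=[P3,P4,P5,P1] Q1=[P2] Q2=[]
t=4-5: P3@Q0 runs 1, rem=4, I/O yield, promote→Q0. Q0=[P4,P5,P1,P3] Q1=[P2] Q2=[]
t=5-7: P4@Q0 runs 2, rem=6, quantum used, demote→Q1. Q0=[P5,P1,P3] Q1=[P2,P4] Q2=[]
t=7-9: P5@Q0 runs 2, rem=3, quantum used, demote→Q1. Q0=[P1,P3] Q1=[P2,P4,P5] Q2=[]
t=9-11: P1@Q0 runs 2, rem=6, I/O yield, promote→Q0. Q0=[P3,P1] Q1=[P2,P4,P5] Q2=[]
t=11-12: P3@Q0 runs 1, rem=3, I/O yield, promote→Q0. Q0=[P1,P3] Q1=[P2,P4,P5] Q2=[]
t=12-14: P1@Q0 runs 2, rem=4, I/O yield, promote→Q0. Q0=[P3,P1] Q1=[P2,P4,P5] Q2=[]
t=14-15: P3@Q0 runs 1, rem=2, I/O yield, promote→Q0. Q0=[P1,P3] Q1=[P2,P4,P5] Q2=[]
t=15-17: P1@Q0 runs 2, rem=2, I/O yield, promote→Q0. Q0=[P3,P1] Q1=[P2,P4,P5] Q2=[]
t=17-18: P3@Q0 runs 1, rem=1, I/O yield, promote→Q0. Q0=[P1,P3] Q1=[P2,P4,P5] Q2=[]
t=18-20: P1@Q0 runs 2, rem=0, completes. Q0=[P3] Q1=[P2,P4,P5] Q2=[]
t=20-21: P3@Q0 runs 1, rem=0, completes. Q0=[] Q1=[P2,P4,P5] Q2=[]
t=21-25: P2@Q1 runs 4, rem=0, completes. Q0=[] Q1=[P4,P5] Q2=[]
t=25-31: P4@Q1 runs 6, rem=0, completes. Q0=[] Q1=[P5] Q2=[]
t=31-34: P5@Q1 runs 3, rem=0, completes. Q0=[] Q1=[] Q2=[]

Answer: P1,P3,P2,P4,P5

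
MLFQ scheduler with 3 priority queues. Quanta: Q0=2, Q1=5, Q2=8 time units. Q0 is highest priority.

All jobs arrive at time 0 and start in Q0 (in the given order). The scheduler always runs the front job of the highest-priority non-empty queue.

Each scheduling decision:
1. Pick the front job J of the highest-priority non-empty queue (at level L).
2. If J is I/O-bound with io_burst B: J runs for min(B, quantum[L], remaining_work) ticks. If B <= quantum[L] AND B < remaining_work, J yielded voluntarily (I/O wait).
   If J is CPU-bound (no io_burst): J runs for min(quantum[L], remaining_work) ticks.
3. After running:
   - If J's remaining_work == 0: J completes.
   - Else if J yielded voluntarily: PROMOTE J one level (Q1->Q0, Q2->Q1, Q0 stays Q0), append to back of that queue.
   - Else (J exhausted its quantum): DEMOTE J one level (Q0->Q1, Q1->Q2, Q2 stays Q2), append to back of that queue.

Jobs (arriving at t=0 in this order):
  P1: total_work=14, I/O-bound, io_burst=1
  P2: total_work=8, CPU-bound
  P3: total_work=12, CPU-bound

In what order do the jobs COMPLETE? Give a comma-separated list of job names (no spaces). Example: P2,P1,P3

t=0-1: P1@Q0 runs 1, rem=13, I/O yield, promote→Q0. Q0=[P2,P3,P1] Q1=[] Q2=[]
t=1-3: P2@Q0 runs 2, rem=6, quantum used, demote→Q1. Q0=[P3,P1] Q1=[P2] Q2=[]
t=3-5: P3@Q0 runs 2, rem=10, quantum used, demote→Q1. Q0=[P1] Q1=[P2,P3] Q2=[]
t=5-6: P1@Q0 runs 1, rem=12, I/O yield, promote→Q0. Q0=[P1] Q1=[P2,P3] Q2=[]
t=6-7: P1@Q0 runs 1, rem=11, I/O yield, promote→Q0. Q0=[P1] Q1=[P2,P3] Q2=[]
t=7-8: P1@Q0 runs 1, rem=10, I/O yield, promote→Q0. Q0=[P1] Q1=[P2,P3] Q2=[]
t=8-9: P1@Q0 runs 1, rem=9, I/O yield, promote→Q0. Q0=[P1] Q1=[P2,P3] Q2=[]
t=9-10: P1@Q0 runs 1, rem=8, I/O yield, promote→Q0. Q0=[P1] Q1=[P2,P3] Q2=[]
t=10-11: P1@Q0 runs 1, rem=7, I/O yield, promote→Q0. Q0=[P1] Q1=[P2,P3] Q2=[]
t=11-12: P1@Q0 runs 1, rem=6, I/O yield, promote→Q0. Q0=[P1] Q1=[P2,P3] Q2=[]
t=12-13: P1@Q0 runs 1, rem=5, I/O yield, promote→Q0. Q0=[P1] Q1=[P2,P3] Q2=[]
t=13-14: P1@Q0 runs 1, rem=4, I/O yield, promote→Q0. Q0=[P1] Q1=[P2,P3] Q2=[]
t=14-15: P1@Q0 runs 1, rem=3, I/O yield, promote→Q0. Q0=[P1] Q1=[P2,P3] Q2=[]
t=15-16: P1@Q0 runs 1, rem=2, I/O yield, promote→Q0. Q0=[P1] Q1=[P2,P3] Q2=[]
t=16-17: P1@Q0 runs 1, rem=1, I/O yield, promote→Q0. Q0=[P1] Q1=[P2,P3] Q2=[]
t=17-18: P1@Q0 runs 1, rem=0, completes. Q0=[] Q1=[P2,P3] Q2=[]
t=18-23: P2@Q1 runs 5, rem=1, quantum used, demote→Q2. Q0=[] Q1=[P3] Q2=[P2]
t=23-28: P3@Q1 runs 5, rem=5, quantum used, demote→Q2. Q0=[] Q1=[] Q2=[P2,P3]
t=28-29: P2@Q2 runs 1, rem=0, completes. Q0=[] Q1=[] Q2=[P3]
t=29-34: P3@Q2 runs 5, rem=0, completes. Q0=[] Q1=[] Q2=[]

Answer: P1,P2,P3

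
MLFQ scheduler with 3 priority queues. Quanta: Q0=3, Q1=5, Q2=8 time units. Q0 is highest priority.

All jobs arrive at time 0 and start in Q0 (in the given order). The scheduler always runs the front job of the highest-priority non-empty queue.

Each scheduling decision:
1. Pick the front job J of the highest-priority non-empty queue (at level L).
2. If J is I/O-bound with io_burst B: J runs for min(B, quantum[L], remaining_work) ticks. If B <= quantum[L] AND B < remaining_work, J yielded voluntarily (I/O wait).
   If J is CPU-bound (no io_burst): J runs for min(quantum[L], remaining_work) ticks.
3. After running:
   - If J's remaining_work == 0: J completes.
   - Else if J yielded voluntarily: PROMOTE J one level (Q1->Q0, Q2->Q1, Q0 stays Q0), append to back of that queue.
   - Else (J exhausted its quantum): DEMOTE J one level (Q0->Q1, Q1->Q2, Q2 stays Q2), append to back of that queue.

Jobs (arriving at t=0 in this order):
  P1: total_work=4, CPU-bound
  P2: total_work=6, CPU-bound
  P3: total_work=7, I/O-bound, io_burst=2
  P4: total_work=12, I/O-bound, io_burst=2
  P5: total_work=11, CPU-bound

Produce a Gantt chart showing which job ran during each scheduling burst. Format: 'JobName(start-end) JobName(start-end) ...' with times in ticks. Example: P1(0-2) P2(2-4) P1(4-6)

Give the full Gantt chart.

t=0-3: P1@Q0 runs 3, rem=1, quantum used, demote→Q1. Q0=[P2,P3,P4,P5] Q1=[P1] Q2=[]
t=3-6: P2@Q0 runs 3, rem=3, quantum used, demote→Q1. Q0=[P3,P4,P5] Q1=[P1,P2] Q2=[]
t=6-8: P3@Q0 runs 2, rem=5, I/O yield, promote→Q0. Q0=[P4,P5,P3] Q1=[P1,P2] Q2=[]
t=8-10: P4@Q0 runs 2, rem=10, I/O yield, promote→Q0. Q0=[P5,P3,P4] Q1=[P1,P2] Q2=[]
t=10-13: P5@Q0 runs 3, rem=8, quantum used, demote→Q1. Q0=[P3,P4] Q1=[P1,P2,P5] Q2=[]
t=13-15: P3@Q0 runs 2, rem=3, I/O yield, promote→Q0. Q0=[P4,P3] Q1=[P1,P2,P5] Q2=[]
t=15-17: P4@Q0 runs 2, rem=8, I/O yield, promote→Q0. Q0=[P3,P4] Q1=[P1,P2,P5] Q2=[]
t=17-19: P3@Q0 runs 2, rem=1, I/O yield, promote→Q0. Q0=[P4,P3] Q1=[P1,P2,P5] Q2=[]
t=19-21: P4@Q0 runs 2, rem=6, I/O yield, promote→Q0. Q0=[P3,P4] Q1=[P1,P2,P5] Q2=[]
t=21-22: P3@Q0 runs 1, rem=0, completes. Q0=[P4] Q1=[P1,P2,P5] Q2=[]
t=22-24: P4@Q0 runs 2, rem=4, I/O yield, promote→Q0. Q0=[P4] Q1=[P1,P2,P5] Q2=[]
t=24-26: P4@Q0 runs 2, rem=2, I/O yield, promote→Q0. Q0=[P4] Q1=[P1,P2,P5] Q2=[]
t=26-28: P4@Q0 runs 2, rem=0, completes. Q0=[] Q1=[P1,P2,P5] Q2=[]
t=28-29: P1@Q1 runs 1, rem=0, completes. Q0=[] Q1=[P2,P5] Q2=[]
t=29-32: P2@Q1 runs 3, rem=0, completes. Q0=[] Q1=[P5] Q2=[]
t=32-37: P5@Q1 runs 5, rem=3, quantum used, demote→Q2. Q0=[] Q1=[] Q2=[P5]
t=37-40: P5@Q2 runs 3, rem=0, completes. Q0=[] Q1=[] Q2=[]

Answer: P1(0-3) P2(3-6) P3(6-8) P4(8-10) P5(10-13) P3(13-15) P4(15-17) P3(17-19) P4(19-21) P3(21-22) P4(22-24) P4(24-26) P4(26-28) P1(28-29) P2(29-32) P5(32-37) P5(37-40)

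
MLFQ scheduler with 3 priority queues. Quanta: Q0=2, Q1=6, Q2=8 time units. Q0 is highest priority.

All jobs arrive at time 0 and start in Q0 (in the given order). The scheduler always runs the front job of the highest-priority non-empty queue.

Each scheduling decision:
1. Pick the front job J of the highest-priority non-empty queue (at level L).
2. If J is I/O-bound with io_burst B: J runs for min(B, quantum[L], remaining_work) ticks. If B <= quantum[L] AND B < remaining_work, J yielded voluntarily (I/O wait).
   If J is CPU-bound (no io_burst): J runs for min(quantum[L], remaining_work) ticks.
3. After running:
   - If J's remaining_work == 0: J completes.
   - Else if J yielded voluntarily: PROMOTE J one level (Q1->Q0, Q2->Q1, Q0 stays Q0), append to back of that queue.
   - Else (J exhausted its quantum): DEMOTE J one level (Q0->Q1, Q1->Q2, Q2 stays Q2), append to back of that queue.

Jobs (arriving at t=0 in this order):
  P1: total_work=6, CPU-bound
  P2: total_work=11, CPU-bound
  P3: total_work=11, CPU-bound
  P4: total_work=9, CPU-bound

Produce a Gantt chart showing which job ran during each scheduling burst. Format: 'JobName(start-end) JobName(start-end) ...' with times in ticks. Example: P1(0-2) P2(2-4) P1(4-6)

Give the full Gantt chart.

Answer: P1(0-2) P2(2-4) P3(4-6) P4(6-8) P1(8-12) P2(12-18) P3(18-24) P4(24-30) P2(30-33) P3(33-36) P4(36-37)

Derivation:
t=0-2: P1@Q0 runs 2, rem=4, quantum used, demote→Q1. Q0=[P2,P3,P4] Q1=[P1] Q2=[]
t=2-4: P2@Q0 runs 2, rem=9, quantum used, demote→Q1. Q0=[P3,P4] Q1=[P1,P2] Q2=[]
t=4-6: P3@Q0 runs 2, rem=9, quantum used, demote→Q1. Q0=[P4] Q1=[P1,P2,P3] Q2=[]
t=6-8: P4@Q0 runs 2, rem=7, quantum used, demote→Q1. Q0=[] Q1=[P1,P2,P3,P4] Q2=[]
t=8-12: P1@Q1 runs 4, rem=0, completes. Q0=[] Q1=[P2,P3,P4] Q2=[]
t=12-18: P2@Q1 runs 6, rem=3, quantum used, demote→Q2. Q0=[] Q1=[P3,P4] Q2=[P2]
t=18-24: P3@Q1 runs 6, rem=3, quantum used, demote→Q2. Q0=[] Q1=[P4] Q2=[P2,P3]
t=24-30: P4@Q1 runs 6, rem=1, quantum used, demote→Q2. Q0=[] Q1=[] Q2=[P2,P3,P4]
t=30-33: P2@Q2 runs 3, rem=0, completes. Q0=[] Q1=[] Q2=[P3,P4]
t=33-36: P3@Q2 runs 3, rem=0, completes. Q0=[] Q1=[] Q2=[P4]
t=36-37: P4@Q2 runs 1, rem=0, completes. Q0=[] Q1=[] Q2=[]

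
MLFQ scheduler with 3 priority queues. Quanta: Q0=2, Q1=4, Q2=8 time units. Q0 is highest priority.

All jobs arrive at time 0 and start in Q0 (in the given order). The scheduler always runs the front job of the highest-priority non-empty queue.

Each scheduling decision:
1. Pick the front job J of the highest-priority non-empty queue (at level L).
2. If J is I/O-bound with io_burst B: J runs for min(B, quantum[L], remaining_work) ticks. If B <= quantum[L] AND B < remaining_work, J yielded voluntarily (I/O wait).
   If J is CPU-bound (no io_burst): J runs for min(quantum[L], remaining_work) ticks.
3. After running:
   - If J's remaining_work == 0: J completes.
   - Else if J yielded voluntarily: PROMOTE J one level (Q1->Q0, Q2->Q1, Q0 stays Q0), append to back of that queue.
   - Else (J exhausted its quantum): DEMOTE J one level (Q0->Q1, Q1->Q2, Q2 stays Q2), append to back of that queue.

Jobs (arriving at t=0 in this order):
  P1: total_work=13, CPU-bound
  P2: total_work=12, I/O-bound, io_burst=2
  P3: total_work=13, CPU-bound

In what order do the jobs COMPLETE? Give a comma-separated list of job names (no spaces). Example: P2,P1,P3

Answer: P2,P1,P3

Derivation:
t=0-2: P1@Q0 runs 2, rem=11, quantum used, demote→Q1. Q0=[P2,P3] Q1=[P1] Q2=[]
t=2-4: P2@Q0 runs 2, rem=10, I/O yield, promote→Q0. Q0=[P3,P2] Q1=[P1] Q2=[]
t=4-6: P3@Q0 runs 2, rem=11, quantum used, demote→Q1. Q0=[P2] Q1=[P1,P3] Q2=[]
t=6-8: P2@Q0 runs 2, rem=8, I/O yield, promote→Q0. Q0=[P2] Q1=[P1,P3] Q2=[]
t=8-10: P2@Q0 runs 2, rem=6, I/O yield, promote→Q0. Q0=[P2] Q1=[P1,P3] Q2=[]
t=10-12: P2@Q0 runs 2, rem=4, I/O yield, promote→Q0. Q0=[P2] Q1=[P1,P3] Q2=[]
t=12-14: P2@Q0 runs 2, rem=2, I/O yield, promote→Q0. Q0=[P2] Q1=[P1,P3] Q2=[]
t=14-16: P2@Q0 runs 2, rem=0, completes. Q0=[] Q1=[P1,P3] Q2=[]
t=16-20: P1@Q1 runs 4, rem=7, quantum used, demote→Q2. Q0=[] Q1=[P3] Q2=[P1]
t=20-24: P3@Q1 runs 4, rem=7, quantum used, demote→Q2. Q0=[] Q1=[] Q2=[P1,P3]
t=24-31: P1@Q2 runs 7, rem=0, completes. Q0=[] Q1=[] Q2=[P3]
t=31-38: P3@Q2 runs 7, rem=0, completes. Q0=[] Q1=[] Q2=[]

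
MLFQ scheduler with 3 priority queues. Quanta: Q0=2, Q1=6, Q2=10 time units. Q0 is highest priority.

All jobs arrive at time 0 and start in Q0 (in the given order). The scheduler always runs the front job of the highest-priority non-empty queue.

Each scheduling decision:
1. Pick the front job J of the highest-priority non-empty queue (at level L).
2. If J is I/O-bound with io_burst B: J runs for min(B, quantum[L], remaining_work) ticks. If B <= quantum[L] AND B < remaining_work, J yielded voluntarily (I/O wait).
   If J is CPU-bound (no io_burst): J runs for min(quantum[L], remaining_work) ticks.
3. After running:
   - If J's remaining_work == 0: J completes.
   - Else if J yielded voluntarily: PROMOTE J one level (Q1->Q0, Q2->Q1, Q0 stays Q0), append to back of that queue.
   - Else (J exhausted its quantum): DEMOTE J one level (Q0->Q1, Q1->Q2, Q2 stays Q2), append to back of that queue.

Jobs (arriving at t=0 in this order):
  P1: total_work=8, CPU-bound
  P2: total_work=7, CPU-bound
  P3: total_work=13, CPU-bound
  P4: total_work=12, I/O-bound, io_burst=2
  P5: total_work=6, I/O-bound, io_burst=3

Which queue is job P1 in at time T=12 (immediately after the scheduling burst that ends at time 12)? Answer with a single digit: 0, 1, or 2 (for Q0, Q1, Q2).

Answer: 1

Derivation:
t=0-2: P1@Q0 runs 2, rem=6, quantum used, demote→Q1. Q0=[P2,P3,P4,P5] Q1=[P1] Q2=[]
t=2-4: P2@Q0 runs 2, rem=5, quantum used, demote→Q1. Q0=[P3,P4,P5] Q1=[P1,P2] Q2=[]
t=4-6: P3@Q0 runs 2, rem=11, quantum used, demote→Q1. Q0=[P4,P5] Q1=[P1,P2,P3] Q2=[]
t=6-8: P4@Q0 runs 2, rem=10, I/O yield, promote→Q0. Q0=[P5,P4] Q1=[P1,P2,P3] Q2=[]
t=8-10: P5@Q0 runs 2, rem=4, quantum used, demote→Q1. Q0=[P4] Q1=[P1,P2,P3,P5] Q2=[]
t=10-12: P4@Q0 runs 2, rem=8, I/O yield, promote→Q0. Q0=[P4] Q1=[P1,P2,P3,P5] Q2=[]
t=12-14: P4@Q0 runs 2, rem=6, I/O yield, promote→Q0. Q0=[P4] Q1=[P1,P2,P3,P5] Q2=[]
t=14-16: P4@Q0 runs 2, rem=4, I/O yield, promote→Q0. Q0=[P4] Q1=[P1,P2,P3,P5] Q2=[]
t=16-18: P4@Q0 runs 2, rem=2, I/O yield, promote→Q0. Q0=[P4] Q1=[P1,P2,P3,P5] Q2=[]
t=18-20: P4@Q0 runs 2, rem=0, completes. Q0=[] Q1=[P1,P2,P3,P5] Q2=[]
t=20-26: P1@Q1 runs 6, rem=0, completes. Q0=[] Q1=[P2,P3,P5] Q2=[]
t=26-31: P2@Q1 runs 5, rem=0, completes. Q0=[] Q1=[P3,P5] Q2=[]
t=31-37: P3@Q1 runs 6, rem=5, quantum used, demote→Q2. Q0=[] Q1=[P5] Q2=[P3]
t=37-40: P5@Q1 runs 3, rem=1, I/O yield, promote→Q0. Q0=[P5] Q1=[] Q2=[P3]
t=40-41: P5@Q0 runs 1, rem=0, completes. Q0=[] Q1=[] Q2=[P3]
t=41-46: P3@Q2 runs 5, rem=0, completes. Q0=[] Q1=[] Q2=[]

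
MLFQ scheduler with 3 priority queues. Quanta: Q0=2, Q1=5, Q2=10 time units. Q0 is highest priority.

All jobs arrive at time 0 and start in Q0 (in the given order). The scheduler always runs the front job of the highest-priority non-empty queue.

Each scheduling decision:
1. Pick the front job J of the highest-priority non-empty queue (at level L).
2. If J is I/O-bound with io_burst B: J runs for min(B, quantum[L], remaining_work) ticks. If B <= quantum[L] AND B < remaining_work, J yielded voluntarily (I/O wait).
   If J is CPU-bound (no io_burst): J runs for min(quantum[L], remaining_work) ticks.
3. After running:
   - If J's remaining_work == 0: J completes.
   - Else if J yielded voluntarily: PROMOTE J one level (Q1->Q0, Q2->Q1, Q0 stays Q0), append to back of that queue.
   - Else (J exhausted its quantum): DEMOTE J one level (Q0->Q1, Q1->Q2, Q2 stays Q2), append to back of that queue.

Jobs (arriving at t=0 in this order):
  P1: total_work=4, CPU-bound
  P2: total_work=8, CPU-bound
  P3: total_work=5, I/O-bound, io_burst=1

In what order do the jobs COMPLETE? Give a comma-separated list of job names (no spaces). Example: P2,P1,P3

t=0-2: P1@Q0 runs 2, rem=2, quantum used, demote→Q1. Q0=[P2,P3] Q1=[P1] Q2=[]
t=2-4: P2@Q0 runs 2, rem=6, quantum used, demote→Q1. Q0=[P3] Q1=[P1,P2] Q2=[]
t=4-5: P3@Q0 runs 1, rem=4, I/O yield, promote→Q0. Q0=[P3] Q1=[P1,P2] Q2=[]
t=5-6: P3@Q0 runs 1, rem=3, I/O yield, promote→Q0. Q0=[P3] Q1=[P1,P2] Q2=[]
t=6-7: P3@Q0 runs 1, rem=2, I/O yield, promote→Q0. Q0=[P3] Q1=[P1,P2] Q2=[]
t=7-8: P3@Q0 runs 1, rem=1, I/O yield, promote→Q0. Q0=[P3] Q1=[P1,P2] Q2=[]
t=8-9: P3@Q0 runs 1, rem=0, completes. Q0=[] Q1=[P1,P2] Q2=[]
t=9-11: P1@Q1 runs 2, rem=0, completes. Q0=[] Q1=[P2] Q2=[]
t=11-16: P2@Q1 runs 5, rem=1, quantum used, demote→Q2. Q0=[] Q1=[] Q2=[P2]
t=16-17: P2@Q2 runs 1, rem=0, completes. Q0=[] Q1=[] Q2=[]

Answer: P3,P1,P2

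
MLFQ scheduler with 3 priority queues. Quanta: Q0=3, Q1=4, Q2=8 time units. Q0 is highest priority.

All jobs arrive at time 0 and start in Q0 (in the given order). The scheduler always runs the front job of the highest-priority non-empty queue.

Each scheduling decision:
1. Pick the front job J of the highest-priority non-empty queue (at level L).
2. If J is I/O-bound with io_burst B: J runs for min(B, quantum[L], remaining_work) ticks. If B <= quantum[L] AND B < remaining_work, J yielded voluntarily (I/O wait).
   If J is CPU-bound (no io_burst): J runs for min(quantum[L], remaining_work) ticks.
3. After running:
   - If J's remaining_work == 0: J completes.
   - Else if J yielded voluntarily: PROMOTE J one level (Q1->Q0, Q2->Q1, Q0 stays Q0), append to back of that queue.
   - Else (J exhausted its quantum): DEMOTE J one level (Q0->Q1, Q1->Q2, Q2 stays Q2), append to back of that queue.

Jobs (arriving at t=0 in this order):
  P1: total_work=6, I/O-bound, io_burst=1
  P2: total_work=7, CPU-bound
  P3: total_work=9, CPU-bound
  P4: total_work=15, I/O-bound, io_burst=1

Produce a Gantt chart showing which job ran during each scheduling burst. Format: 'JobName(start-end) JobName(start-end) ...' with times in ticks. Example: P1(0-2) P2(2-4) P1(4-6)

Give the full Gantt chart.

Answer: P1(0-1) P2(1-4) P3(4-7) P4(7-8) P1(8-9) P4(9-10) P1(10-11) P4(11-12) P1(12-13) P4(13-14) P1(14-15) P4(15-16) P1(16-17) P4(17-18) P4(18-19) P4(19-20) P4(20-21) P4(21-22) P4(22-23) P4(23-24) P4(24-25) P4(25-26) P4(26-27) P2(27-31) P3(31-35) P3(35-37)

Derivation:
t=0-1: P1@Q0 runs 1, rem=5, I/O yield, promote→Q0. Q0=[P2,P3,P4,P1] Q1=[] Q2=[]
t=1-4: P2@Q0 runs 3, rem=4, quantum used, demote→Q1. Q0=[P3,P4,P1] Q1=[P2] Q2=[]
t=4-7: P3@Q0 runs 3, rem=6, quantum used, demote→Q1. Q0=[P4,P1] Q1=[P2,P3] Q2=[]
t=7-8: P4@Q0 runs 1, rem=14, I/O yield, promote→Q0. Q0=[P1,P4] Q1=[P2,P3] Q2=[]
t=8-9: P1@Q0 runs 1, rem=4, I/O yield, promote→Q0. Q0=[P4,P1] Q1=[P2,P3] Q2=[]
t=9-10: P4@Q0 runs 1, rem=13, I/O yield, promote→Q0. Q0=[P1,P4] Q1=[P2,P3] Q2=[]
t=10-11: P1@Q0 runs 1, rem=3, I/O yield, promote→Q0. Q0=[P4,P1] Q1=[P2,P3] Q2=[]
t=11-12: P4@Q0 runs 1, rem=12, I/O yield, promote→Q0. Q0=[P1,P4] Q1=[P2,P3] Q2=[]
t=12-13: P1@Q0 runs 1, rem=2, I/O yield, promote→Q0. Q0=[P4,P1] Q1=[P2,P3] Q2=[]
t=13-14: P4@Q0 runs 1, rem=11, I/O yield, promote→Q0. Q0=[P1,P4] Q1=[P2,P3] Q2=[]
t=14-15: P1@Q0 runs 1, rem=1, I/O yield, promote→Q0. Q0=[P4,P1] Q1=[P2,P3] Q2=[]
t=15-16: P4@Q0 runs 1, rem=10, I/O yield, promote→Q0. Q0=[P1,P4] Q1=[P2,P3] Q2=[]
t=16-17: P1@Q0 runs 1, rem=0, completes. Q0=[P4] Q1=[P2,P3] Q2=[]
t=17-18: P4@Q0 runs 1, rem=9, I/O yield, promote→Q0. Q0=[P4] Q1=[P2,P3] Q2=[]
t=18-19: P4@Q0 runs 1, rem=8, I/O yield, promote→Q0. Q0=[P4] Q1=[P2,P3] Q2=[]
t=19-20: P4@Q0 runs 1, rem=7, I/O yield, promote→Q0. Q0=[P4] Q1=[P2,P3] Q2=[]
t=20-21: P4@Q0 runs 1, rem=6, I/O yield, promote→Q0. Q0=[P4] Q1=[P2,P3] Q2=[]
t=21-22: P4@Q0 runs 1, rem=5, I/O yield, promote→Q0. Q0=[P4] Q1=[P2,P3] Q2=[]
t=22-23: P4@Q0 runs 1, rem=4, I/O yield, promote→Q0. Q0=[P4] Q1=[P2,P3] Q2=[]
t=23-24: P4@Q0 runs 1, rem=3, I/O yield, promote→Q0. Q0=[P4] Q1=[P2,P3] Q2=[]
t=24-25: P4@Q0 runs 1, rem=2, I/O yield, promote→Q0. Q0=[P4] Q1=[P2,P3] Q2=[]
t=25-26: P4@Q0 runs 1, rem=1, I/O yield, promote→Q0. Q0=[P4] Q1=[P2,P3] Q2=[]
t=26-27: P4@Q0 runs 1, rem=0, completes. Q0=[] Q1=[P2,P3] Q2=[]
t=27-31: P2@Q1 runs 4, rem=0, completes. Q0=[] Q1=[P3] Q2=[]
t=31-35: P3@Q1 runs 4, rem=2, quantum used, demote→Q2. Q0=[] Q1=[] Q2=[P3]
t=35-37: P3@Q2 runs 2, rem=0, completes. Q0=[] Q1=[] Q2=[]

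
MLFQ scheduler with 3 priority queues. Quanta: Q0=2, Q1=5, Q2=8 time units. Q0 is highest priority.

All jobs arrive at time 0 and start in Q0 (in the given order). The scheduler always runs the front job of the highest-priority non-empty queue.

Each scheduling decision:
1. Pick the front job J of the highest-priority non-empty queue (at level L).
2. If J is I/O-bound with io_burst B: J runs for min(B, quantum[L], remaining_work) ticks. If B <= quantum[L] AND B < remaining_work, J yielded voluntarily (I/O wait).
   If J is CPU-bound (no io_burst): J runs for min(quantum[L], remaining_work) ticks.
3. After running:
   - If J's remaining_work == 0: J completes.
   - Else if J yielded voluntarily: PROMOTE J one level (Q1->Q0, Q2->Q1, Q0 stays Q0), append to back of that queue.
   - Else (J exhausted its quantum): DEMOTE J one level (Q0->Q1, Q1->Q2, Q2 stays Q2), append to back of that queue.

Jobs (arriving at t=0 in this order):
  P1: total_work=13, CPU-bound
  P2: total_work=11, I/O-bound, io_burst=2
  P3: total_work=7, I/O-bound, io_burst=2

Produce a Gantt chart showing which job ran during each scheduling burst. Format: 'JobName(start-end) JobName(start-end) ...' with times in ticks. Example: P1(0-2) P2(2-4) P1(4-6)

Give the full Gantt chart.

Answer: P1(0-2) P2(2-4) P3(4-6) P2(6-8) P3(8-10) P2(10-12) P3(12-14) P2(14-16) P3(16-17) P2(17-19) P2(19-20) P1(20-25) P1(25-31)

Derivation:
t=0-2: P1@Q0 runs 2, rem=11, quantum used, demote→Q1. Q0=[P2,P3] Q1=[P1] Q2=[]
t=2-4: P2@Q0 runs 2, rem=9, I/O yield, promote→Q0. Q0=[P3,P2] Q1=[P1] Q2=[]
t=4-6: P3@Q0 runs 2, rem=5, I/O yield, promote→Q0. Q0=[P2,P3] Q1=[P1] Q2=[]
t=6-8: P2@Q0 runs 2, rem=7, I/O yield, promote→Q0. Q0=[P3,P2] Q1=[P1] Q2=[]
t=8-10: P3@Q0 runs 2, rem=3, I/O yield, promote→Q0. Q0=[P2,P3] Q1=[P1] Q2=[]
t=10-12: P2@Q0 runs 2, rem=5, I/O yield, promote→Q0. Q0=[P3,P2] Q1=[P1] Q2=[]
t=12-14: P3@Q0 runs 2, rem=1, I/O yield, promote→Q0. Q0=[P2,P3] Q1=[P1] Q2=[]
t=14-16: P2@Q0 runs 2, rem=3, I/O yield, promote→Q0. Q0=[P3,P2] Q1=[P1] Q2=[]
t=16-17: P3@Q0 runs 1, rem=0, completes. Q0=[P2] Q1=[P1] Q2=[]
t=17-19: P2@Q0 runs 2, rem=1, I/O yield, promote→Q0. Q0=[P2] Q1=[P1] Q2=[]
t=19-20: P2@Q0 runs 1, rem=0, completes. Q0=[] Q1=[P1] Q2=[]
t=20-25: P1@Q1 runs 5, rem=6, quantum used, demote→Q2. Q0=[] Q1=[] Q2=[P1]
t=25-31: P1@Q2 runs 6, rem=0, completes. Q0=[] Q1=[] Q2=[]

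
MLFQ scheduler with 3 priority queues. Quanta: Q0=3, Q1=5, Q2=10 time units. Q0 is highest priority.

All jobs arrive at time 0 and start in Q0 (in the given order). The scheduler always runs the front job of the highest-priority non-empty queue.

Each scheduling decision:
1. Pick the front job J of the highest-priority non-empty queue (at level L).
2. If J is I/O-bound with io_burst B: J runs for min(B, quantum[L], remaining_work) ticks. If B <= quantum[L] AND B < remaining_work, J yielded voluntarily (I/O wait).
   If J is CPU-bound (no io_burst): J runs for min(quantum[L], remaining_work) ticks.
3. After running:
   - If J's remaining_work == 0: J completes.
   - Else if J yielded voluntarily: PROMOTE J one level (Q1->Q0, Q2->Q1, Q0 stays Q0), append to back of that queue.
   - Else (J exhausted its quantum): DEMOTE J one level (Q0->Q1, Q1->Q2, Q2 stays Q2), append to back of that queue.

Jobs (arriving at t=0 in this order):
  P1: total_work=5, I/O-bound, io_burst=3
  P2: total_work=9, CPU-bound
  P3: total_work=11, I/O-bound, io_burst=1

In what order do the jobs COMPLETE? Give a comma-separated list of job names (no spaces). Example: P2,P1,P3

Answer: P1,P3,P2

Derivation:
t=0-3: P1@Q0 runs 3, rem=2, I/O yield, promote→Q0. Q0=[P2,P3,P1] Q1=[] Q2=[]
t=3-6: P2@Q0 runs 3, rem=6, quantum used, demote→Q1. Q0=[P3,P1] Q1=[P2] Q2=[]
t=6-7: P3@Q0 runs 1, rem=10, I/O yield, promote→Q0. Q0=[P1,P3] Q1=[P2] Q2=[]
t=7-9: P1@Q0 runs 2, rem=0, completes. Q0=[P3] Q1=[P2] Q2=[]
t=9-10: P3@Q0 runs 1, rem=9, I/O yield, promote→Q0. Q0=[P3] Q1=[P2] Q2=[]
t=10-11: P3@Q0 runs 1, rem=8, I/O yield, promote→Q0. Q0=[P3] Q1=[P2] Q2=[]
t=11-12: P3@Q0 runs 1, rem=7, I/O yield, promote→Q0. Q0=[P3] Q1=[P2] Q2=[]
t=12-13: P3@Q0 runs 1, rem=6, I/O yield, promote→Q0. Q0=[P3] Q1=[P2] Q2=[]
t=13-14: P3@Q0 runs 1, rem=5, I/O yield, promote→Q0. Q0=[P3] Q1=[P2] Q2=[]
t=14-15: P3@Q0 runs 1, rem=4, I/O yield, promote→Q0. Q0=[P3] Q1=[P2] Q2=[]
t=15-16: P3@Q0 runs 1, rem=3, I/O yield, promote→Q0. Q0=[P3] Q1=[P2] Q2=[]
t=16-17: P3@Q0 runs 1, rem=2, I/O yield, promote→Q0. Q0=[P3] Q1=[P2] Q2=[]
t=17-18: P3@Q0 runs 1, rem=1, I/O yield, promote→Q0. Q0=[P3] Q1=[P2] Q2=[]
t=18-19: P3@Q0 runs 1, rem=0, completes. Q0=[] Q1=[P2] Q2=[]
t=19-24: P2@Q1 runs 5, rem=1, quantum used, demote→Q2. Q0=[] Q1=[] Q2=[P2]
t=24-25: P2@Q2 runs 1, rem=0, completes. Q0=[] Q1=[] Q2=[]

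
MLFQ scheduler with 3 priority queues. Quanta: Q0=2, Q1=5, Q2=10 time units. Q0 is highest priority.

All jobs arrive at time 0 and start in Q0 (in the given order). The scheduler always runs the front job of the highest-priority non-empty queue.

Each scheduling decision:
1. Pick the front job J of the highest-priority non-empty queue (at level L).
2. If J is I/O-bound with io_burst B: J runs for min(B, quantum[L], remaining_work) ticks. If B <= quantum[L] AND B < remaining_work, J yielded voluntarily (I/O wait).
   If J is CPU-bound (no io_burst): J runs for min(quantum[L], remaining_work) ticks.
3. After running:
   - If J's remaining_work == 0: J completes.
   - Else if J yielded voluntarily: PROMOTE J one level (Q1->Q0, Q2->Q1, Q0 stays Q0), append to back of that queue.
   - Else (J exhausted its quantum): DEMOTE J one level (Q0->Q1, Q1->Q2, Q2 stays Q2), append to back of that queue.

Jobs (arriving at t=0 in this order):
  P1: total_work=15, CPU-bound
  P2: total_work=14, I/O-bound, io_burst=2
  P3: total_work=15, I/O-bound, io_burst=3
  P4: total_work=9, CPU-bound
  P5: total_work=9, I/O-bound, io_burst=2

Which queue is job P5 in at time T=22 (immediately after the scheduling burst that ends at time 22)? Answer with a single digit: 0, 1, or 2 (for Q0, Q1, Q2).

t=0-2: P1@Q0 runs 2, rem=13, quantum used, demote→Q1. Q0=[P2,P3,P4,P5] Q1=[P1] Q2=[]
t=2-4: P2@Q0 runs 2, rem=12, I/O yield, promote→Q0. Q0=[P3,P4,P5,P2] Q1=[P1] Q2=[]
t=4-6: P3@Q0 runs 2, rem=13, quantum used, demote→Q1. Q0=[P4,P5,P2] Q1=[P1,P3] Q2=[]
t=6-8: P4@Q0 runs 2, rem=7, quantum used, demote→Q1. Q0=[P5,P2] Q1=[P1,P3,P4] Q2=[]
t=8-10: P5@Q0 runs 2, rem=7, I/O yield, promote→Q0. Q0=[P2,P5] Q1=[P1,P3,P4] Q2=[]
t=10-12: P2@Q0 runs 2, rem=10, I/O yield, promote→Q0. Q0=[P5,P2] Q1=[P1,P3,P4] Q2=[]
t=12-14: P5@Q0 runs 2, rem=5, I/O yield, promote→Q0. Q0=[P2,P5] Q1=[P1,P3,P4] Q2=[]
t=14-16: P2@Q0 runs 2, rem=8, I/O yield, promote→Q0. Q0=[P5,P2] Q1=[P1,P3,P4] Q2=[]
t=16-18: P5@Q0 runs 2, rem=3, I/O yield, promote→Q0. Q0=[P2,P5] Q1=[P1,P3,P4] Q2=[]
t=18-20: P2@Q0 runs 2, rem=6, I/O yield, promote→Q0. Q0=[P5,P2] Q1=[P1,P3,P4] Q2=[]
t=20-22: P5@Q0 runs 2, rem=1, I/O yield, promote→Q0. Q0=[P2,P5] Q1=[P1,P3,P4] Q2=[]
t=22-24: P2@Q0 runs 2, rem=4, I/O yield, promote→Q0. Q0=[P5,P2] Q1=[P1,P3,P4] Q2=[]
t=24-25: P5@Q0 runs 1, rem=0, completes. Q0=[P2] Q1=[P1,P3,P4] Q2=[]
t=25-27: P2@Q0 runs 2, rem=2, I/O yield, promote→Q0. Q0=[P2] Q1=[P1,P3,P4] Q2=[]
t=27-29: P2@Q0 runs 2, rem=0, completes. Q0=[] Q1=[P1,P3,P4] Q2=[]
t=29-34: P1@Q1 runs 5, rem=8, quantum used, demote→Q2. Q0=[] Q1=[P3,P4] Q2=[P1]
t=34-37: P3@Q1 runs 3, rem=10, I/O yield, promote→Q0. Q0=[P3] Q1=[P4] Q2=[P1]
t=37-39: P3@Q0 runs 2, rem=8, quantum used, demote→Q1. Q0=[] Q1=[P4,P3] Q2=[P1]
t=39-44: P4@Q1 runs 5, rem=2, quantum used, demote→Q2. Q0=[] Q1=[P3] Q2=[P1,P4]
t=44-47: P3@Q1 runs 3, rem=5, I/O yield, promote→Q0. Q0=[P3] Q1=[] Q2=[P1,P4]
t=47-49: P3@Q0 runs 2, rem=3, quantum used, demote→Q1. Q0=[] Q1=[P3] Q2=[P1,P4]
t=49-52: P3@Q1 runs 3, rem=0, completes. Q0=[] Q1=[] Q2=[P1,P4]
t=52-60: P1@Q2 runs 8, rem=0, completes. Q0=[] Q1=[] Q2=[P4]
t=60-62: P4@Q2 runs 2, rem=0, completes. Q0=[] Q1=[] Q2=[]

Answer: 0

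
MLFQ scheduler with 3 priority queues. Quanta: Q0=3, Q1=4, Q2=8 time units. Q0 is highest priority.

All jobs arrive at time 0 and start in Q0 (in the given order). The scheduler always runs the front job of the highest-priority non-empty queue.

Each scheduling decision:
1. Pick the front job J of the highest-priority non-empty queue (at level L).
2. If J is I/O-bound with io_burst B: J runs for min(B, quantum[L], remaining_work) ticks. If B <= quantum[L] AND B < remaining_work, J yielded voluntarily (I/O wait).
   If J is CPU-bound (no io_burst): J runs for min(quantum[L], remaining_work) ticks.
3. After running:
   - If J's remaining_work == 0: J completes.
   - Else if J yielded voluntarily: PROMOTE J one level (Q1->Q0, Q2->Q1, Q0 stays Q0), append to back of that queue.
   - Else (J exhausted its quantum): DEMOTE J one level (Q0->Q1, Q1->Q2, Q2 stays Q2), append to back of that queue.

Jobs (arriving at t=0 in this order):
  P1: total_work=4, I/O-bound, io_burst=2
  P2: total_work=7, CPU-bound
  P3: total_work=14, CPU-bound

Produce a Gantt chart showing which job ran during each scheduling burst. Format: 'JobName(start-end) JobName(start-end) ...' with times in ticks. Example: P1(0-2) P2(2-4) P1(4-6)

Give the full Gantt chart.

Answer: P1(0-2) P2(2-5) P3(5-8) P1(8-10) P2(10-14) P3(14-18) P3(18-25)

Derivation:
t=0-2: P1@Q0 runs 2, rem=2, I/O yield, promote→Q0. Q0=[P2,P3,P1] Q1=[] Q2=[]
t=2-5: P2@Q0 runs 3, rem=4, quantum used, demote→Q1. Q0=[P3,P1] Q1=[P2] Q2=[]
t=5-8: P3@Q0 runs 3, rem=11, quantum used, demote→Q1. Q0=[P1] Q1=[P2,P3] Q2=[]
t=8-10: P1@Q0 runs 2, rem=0, completes. Q0=[] Q1=[P2,P3] Q2=[]
t=10-14: P2@Q1 runs 4, rem=0, completes. Q0=[] Q1=[P3] Q2=[]
t=14-18: P3@Q1 runs 4, rem=7, quantum used, demote→Q2. Q0=[] Q1=[] Q2=[P3]
t=18-25: P3@Q2 runs 7, rem=0, completes. Q0=[] Q1=[] Q2=[]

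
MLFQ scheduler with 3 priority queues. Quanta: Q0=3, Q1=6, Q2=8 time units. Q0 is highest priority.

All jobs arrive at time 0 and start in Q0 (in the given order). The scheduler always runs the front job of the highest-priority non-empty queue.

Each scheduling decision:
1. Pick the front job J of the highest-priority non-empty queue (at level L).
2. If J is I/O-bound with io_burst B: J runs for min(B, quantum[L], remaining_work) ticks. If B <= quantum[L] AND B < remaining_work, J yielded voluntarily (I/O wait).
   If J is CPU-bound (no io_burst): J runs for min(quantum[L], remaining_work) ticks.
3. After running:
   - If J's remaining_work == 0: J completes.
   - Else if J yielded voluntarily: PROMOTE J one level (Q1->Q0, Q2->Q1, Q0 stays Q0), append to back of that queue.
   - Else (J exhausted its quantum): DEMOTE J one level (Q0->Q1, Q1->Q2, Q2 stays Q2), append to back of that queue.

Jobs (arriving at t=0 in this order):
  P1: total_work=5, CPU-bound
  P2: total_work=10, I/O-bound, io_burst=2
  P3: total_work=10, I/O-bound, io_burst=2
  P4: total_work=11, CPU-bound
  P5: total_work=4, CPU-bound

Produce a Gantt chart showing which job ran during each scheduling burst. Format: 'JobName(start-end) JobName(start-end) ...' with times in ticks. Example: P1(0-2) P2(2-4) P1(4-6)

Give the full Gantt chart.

Answer: P1(0-3) P2(3-5) P3(5-7) P4(7-10) P5(10-13) P2(13-15) P3(15-17) P2(17-19) P3(19-21) P2(21-23) P3(23-25) P2(25-27) P3(27-29) P1(29-31) P4(31-37) P5(37-38) P4(38-40)

Derivation:
t=0-3: P1@Q0 runs 3, rem=2, quantum used, demote→Q1. Q0=[P2,P3,P4,P5] Q1=[P1] Q2=[]
t=3-5: P2@Q0 runs 2, rem=8, I/O yield, promote→Q0. Q0=[P3,P4,P5,P2] Q1=[P1] Q2=[]
t=5-7: P3@Q0 runs 2, rem=8, I/O yield, promote→Q0. Q0=[P4,P5,P2,P3] Q1=[P1] Q2=[]
t=7-10: P4@Q0 runs 3, rem=8, quantum used, demote→Q1. Q0=[P5,P2,P3] Q1=[P1,P4] Q2=[]
t=10-13: P5@Q0 runs 3, rem=1, quantum used, demote→Q1. Q0=[P2,P3] Q1=[P1,P4,P5] Q2=[]
t=13-15: P2@Q0 runs 2, rem=6, I/O yield, promote→Q0. Q0=[P3,P2] Q1=[P1,P4,P5] Q2=[]
t=15-17: P3@Q0 runs 2, rem=6, I/O yield, promote→Q0. Q0=[P2,P3] Q1=[P1,P4,P5] Q2=[]
t=17-19: P2@Q0 runs 2, rem=4, I/O yield, promote→Q0. Q0=[P3,P2] Q1=[P1,P4,P5] Q2=[]
t=19-21: P3@Q0 runs 2, rem=4, I/O yield, promote→Q0. Q0=[P2,P3] Q1=[P1,P4,P5] Q2=[]
t=21-23: P2@Q0 runs 2, rem=2, I/O yield, promote→Q0. Q0=[P3,P2] Q1=[P1,P4,P5] Q2=[]
t=23-25: P3@Q0 runs 2, rem=2, I/O yield, promote→Q0. Q0=[P2,P3] Q1=[P1,P4,P5] Q2=[]
t=25-27: P2@Q0 runs 2, rem=0, completes. Q0=[P3] Q1=[P1,P4,P5] Q2=[]
t=27-29: P3@Q0 runs 2, rem=0, completes. Q0=[] Q1=[P1,P4,P5] Q2=[]
t=29-31: P1@Q1 runs 2, rem=0, completes. Q0=[] Q1=[P4,P5] Q2=[]
t=31-37: P4@Q1 runs 6, rem=2, quantum used, demote→Q2. Q0=[] Q1=[P5] Q2=[P4]
t=37-38: P5@Q1 runs 1, rem=0, completes. Q0=[] Q1=[] Q2=[P4]
t=38-40: P4@Q2 runs 2, rem=0, completes. Q0=[] Q1=[] Q2=[]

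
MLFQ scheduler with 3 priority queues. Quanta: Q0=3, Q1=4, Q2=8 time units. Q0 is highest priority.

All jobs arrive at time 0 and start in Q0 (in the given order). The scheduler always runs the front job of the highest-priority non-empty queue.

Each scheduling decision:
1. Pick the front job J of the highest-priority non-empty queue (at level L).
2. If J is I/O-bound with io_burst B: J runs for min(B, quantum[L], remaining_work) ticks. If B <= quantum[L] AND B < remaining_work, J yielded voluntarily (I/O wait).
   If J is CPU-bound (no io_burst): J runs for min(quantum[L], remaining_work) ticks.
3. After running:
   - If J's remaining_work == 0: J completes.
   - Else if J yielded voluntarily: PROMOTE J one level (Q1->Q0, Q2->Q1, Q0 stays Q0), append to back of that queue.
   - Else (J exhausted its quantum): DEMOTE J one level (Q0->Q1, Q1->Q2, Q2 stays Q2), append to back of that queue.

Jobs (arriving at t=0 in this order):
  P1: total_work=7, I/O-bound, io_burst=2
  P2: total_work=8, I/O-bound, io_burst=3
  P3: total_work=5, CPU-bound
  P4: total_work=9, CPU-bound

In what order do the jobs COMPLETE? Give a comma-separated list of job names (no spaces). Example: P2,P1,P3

t=0-2: P1@Q0 runs 2, rem=5, I/O yield, promote→Q0. Q0=[P2,P3,P4,P1] Q1=[] Q2=[]
t=2-5: P2@Q0 runs 3, rem=5, I/O yield, promote→Q0. Q0=[P3,P4,P1,P2] Q1=[] Q2=[]
t=5-8: P3@Q0 runs 3, rem=2, quantum used, demote→Q1. Q0=[P4,P1,P2] Q1=[P3] Q2=[]
t=8-11: P4@Q0 runs 3, rem=6, quantum used, demote→Q1. Q0=[P1,P2] Q1=[P3,P4] Q2=[]
t=11-13: P1@Q0 runs 2, rem=3, I/O yield, promote→Q0. Q0=[P2,P1] Q1=[P3,P4] Q2=[]
t=13-16: P2@Q0 runs 3, rem=2, I/O yield, promote→Q0. Q0=[P1,P2] Q1=[P3,P4] Q2=[]
t=16-18: P1@Q0 runs 2, rem=1, I/O yield, promote→Q0. Q0=[P2,P1] Q1=[P3,P4] Q2=[]
t=18-20: P2@Q0 runs 2, rem=0, completes. Q0=[P1] Q1=[P3,P4] Q2=[]
t=20-21: P1@Q0 runs 1, rem=0, completes. Q0=[] Q1=[P3,P4] Q2=[]
t=21-23: P3@Q1 runs 2, rem=0, completes. Q0=[] Q1=[P4] Q2=[]
t=23-27: P4@Q1 runs 4, rem=2, quantum used, demote→Q2. Q0=[] Q1=[] Q2=[P4]
t=27-29: P4@Q2 runs 2, rem=0, completes. Q0=[] Q1=[] Q2=[]

Answer: P2,P1,P3,P4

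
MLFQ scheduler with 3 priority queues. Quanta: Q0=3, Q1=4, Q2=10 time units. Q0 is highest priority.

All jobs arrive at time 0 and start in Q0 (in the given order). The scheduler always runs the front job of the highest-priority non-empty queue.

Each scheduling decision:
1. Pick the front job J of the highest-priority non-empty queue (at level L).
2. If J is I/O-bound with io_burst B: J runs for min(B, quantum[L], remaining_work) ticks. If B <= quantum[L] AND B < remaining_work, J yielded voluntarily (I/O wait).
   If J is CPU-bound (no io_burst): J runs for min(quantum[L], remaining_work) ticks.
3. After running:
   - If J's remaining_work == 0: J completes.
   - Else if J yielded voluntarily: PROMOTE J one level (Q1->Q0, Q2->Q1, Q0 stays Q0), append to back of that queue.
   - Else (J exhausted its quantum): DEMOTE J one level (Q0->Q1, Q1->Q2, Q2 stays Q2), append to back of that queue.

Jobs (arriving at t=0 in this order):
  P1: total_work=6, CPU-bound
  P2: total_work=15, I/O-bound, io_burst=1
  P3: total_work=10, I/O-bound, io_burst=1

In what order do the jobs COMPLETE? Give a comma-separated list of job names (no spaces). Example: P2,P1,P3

Answer: P3,P2,P1

Derivation:
t=0-3: P1@Q0 runs 3, rem=3, quantum used, demote→Q1. Q0=[P2,P3] Q1=[P1] Q2=[]
t=3-4: P2@Q0 runs 1, rem=14, I/O yield, promote→Q0. Q0=[P3,P2] Q1=[P1] Q2=[]
t=4-5: P3@Q0 runs 1, rem=9, I/O yield, promote→Q0. Q0=[P2,P3] Q1=[P1] Q2=[]
t=5-6: P2@Q0 runs 1, rem=13, I/O yield, promote→Q0. Q0=[P3,P2] Q1=[P1] Q2=[]
t=6-7: P3@Q0 runs 1, rem=8, I/O yield, promote→Q0. Q0=[P2,P3] Q1=[P1] Q2=[]
t=7-8: P2@Q0 runs 1, rem=12, I/O yield, promote→Q0. Q0=[P3,P2] Q1=[P1] Q2=[]
t=8-9: P3@Q0 runs 1, rem=7, I/O yield, promote→Q0. Q0=[P2,P3] Q1=[P1] Q2=[]
t=9-10: P2@Q0 runs 1, rem=11, I/O yield, promote→Q0. Q0=[P3,P2] Q1=[P1] Q2=[]
t=10-11: P3@Q0 runs 1, rem=6, I/O yield, promote→Q0. Q0=[P2,P3] Q1=[P1] Q2=[]
t=11-12: P2@Q0 runs 1, rem=10, I/O yield, promote→Q0. Q0=[P3,P2] Q1=[P1] Q2=[]
t=12-13: P3@Q0 runs 1, rem=5, I/O yield, promote→Q0. Q0=[P2,P3] Q1=[P1] Q2=[]
t=13-14: P2@Q0 runs 1, rem=9, I/O yield, promote→Q0. Q0=[P3,P2] Q1=[P1] Q2=[]
t=14-15: P3@Q0 runs 1, rem=4, I/O yield, promote→Q0. Q0=[P2,P3] Q1=[P1] Q2=[]
t=15-16: P2@Q0 runs 1, rem=8, I/O yield, promote→Q0. Q0=[P3,P2] Q1=[P1] Q2=[]
t=16-17: P3@Q0 runs 1, rem=3, I/O yield, promote→Q0. Q0=[P2,P3] Q1=[P1] Q2=[]
t=17-18: P2@Q0 runs 1, rem=7, I/O yield, promote→Q0. Q0=[P3,P2] Q1=[P1] Q2=[]
t=18-19: P3@Q0 runs 1, rem=2, I/O yield, promote→Q0. Q0=[P2,P3] Q1=[P1] Q2=[]
t=19-20: P2@Q0 runs 1, rem=6, I/O yield, promote→Q0. Q0=[P3,P2] Q1=[P1] Q2=[]
t=20-21: P3@Q0 runs 1, rem=1, I/O yield, promote→Q0. Q0=[P2,P3] Q1=[P1] Q2=[]
t=21-22: P2@Q0 runs 1, rem=5, I/O yield, promote→Q0. Q0=[P3,P2] Q1=[P1] Q2=[]
t=22-23: P3@Q0 runs 1, rem=0, completes. Q0=[P2] Q1=[P1] Q2=[]
t=23-24: P2@Q0 runs 1, rem=4, I/O yield, promote→Q0. Q0=[P2] Q1=[P1] Q2=[]
t=24-25: P2@Q0 runs 1, rem=3, I/O yield, promote→Q0. Q0=[P2] Q1=[P1] Q2=[]
t=25-26: P2@Q0 runs 1, rem=2, I/O yield, promote→Q0. Q0=[P2] Q1=[P1] Q2=[]
t=26-27: P2@Q0 runs 1, rem=1, I/O yield, promote→Q0. Q0=[P2] Q1=[P1] Q2=[]
t=27-28: P2@Q0 runs 1, rem=0, completes. Q0=[] Q1=[P1] Q2=[]
t=28-31: P1@Q1 runs 3, rem=0, completes. Q0=[] Q1=[] Q2=[]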